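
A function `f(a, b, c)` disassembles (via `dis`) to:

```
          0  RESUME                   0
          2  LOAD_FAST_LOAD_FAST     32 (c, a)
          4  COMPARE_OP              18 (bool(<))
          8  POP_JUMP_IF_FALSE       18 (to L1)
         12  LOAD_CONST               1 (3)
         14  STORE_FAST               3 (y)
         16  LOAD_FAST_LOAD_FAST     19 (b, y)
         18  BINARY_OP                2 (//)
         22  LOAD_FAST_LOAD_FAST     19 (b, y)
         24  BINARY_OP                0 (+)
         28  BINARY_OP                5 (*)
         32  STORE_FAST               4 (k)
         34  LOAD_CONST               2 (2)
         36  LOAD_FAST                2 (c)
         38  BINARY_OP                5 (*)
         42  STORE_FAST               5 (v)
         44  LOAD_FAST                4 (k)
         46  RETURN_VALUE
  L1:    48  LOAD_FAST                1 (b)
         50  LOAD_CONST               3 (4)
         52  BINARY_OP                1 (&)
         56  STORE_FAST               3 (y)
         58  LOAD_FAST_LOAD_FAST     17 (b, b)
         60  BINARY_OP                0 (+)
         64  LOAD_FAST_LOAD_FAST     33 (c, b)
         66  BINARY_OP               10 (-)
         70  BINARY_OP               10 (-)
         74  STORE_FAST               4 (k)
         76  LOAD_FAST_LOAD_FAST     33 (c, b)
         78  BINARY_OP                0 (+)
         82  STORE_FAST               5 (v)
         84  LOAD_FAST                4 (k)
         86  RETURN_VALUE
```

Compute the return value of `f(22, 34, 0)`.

407

LOAD_FAST_LOAD_FAST c,a → push 0,22. Stack: [0, 22]
COMPARE_OP bool(<) → 0 vs 22 = True. Stack: [True]
POP_JUMP_IF_FALSE → pop True; no jump. Stack: []
LOAD_CONST → push 3. Stack: [3]
STORE_FAST y → y=3. Stack: []
LOAD_FAST_LOAD_FAST b,y → push 34,3. Stack: [34, 3]
BINARY_OP // → 34 // 3 = 11. Stack: [11]
LOAD_FAST_LOAD_FAST b,y → push 34,3. Stack: [11, 34, 3]
BINARY_OP + → 34 + 3 = 37. Stack: [11, 37]
BINARY_OP * → 11 * 37 = 407. Stack: [407]
STORE_FAST k → k=407. Stack: []
LOAD_CONST → push 2. Stack: [2]
LOAD_FAST c → push 0. Stack: [2, 0]
BINARY_OP * → 2 * 0 = 0. Stack: [0]
STORE_FAST v → v=0. Stack: []
LOAD_FAST k → push 407. Stack: [407]
RETURN_VALUE → return 407.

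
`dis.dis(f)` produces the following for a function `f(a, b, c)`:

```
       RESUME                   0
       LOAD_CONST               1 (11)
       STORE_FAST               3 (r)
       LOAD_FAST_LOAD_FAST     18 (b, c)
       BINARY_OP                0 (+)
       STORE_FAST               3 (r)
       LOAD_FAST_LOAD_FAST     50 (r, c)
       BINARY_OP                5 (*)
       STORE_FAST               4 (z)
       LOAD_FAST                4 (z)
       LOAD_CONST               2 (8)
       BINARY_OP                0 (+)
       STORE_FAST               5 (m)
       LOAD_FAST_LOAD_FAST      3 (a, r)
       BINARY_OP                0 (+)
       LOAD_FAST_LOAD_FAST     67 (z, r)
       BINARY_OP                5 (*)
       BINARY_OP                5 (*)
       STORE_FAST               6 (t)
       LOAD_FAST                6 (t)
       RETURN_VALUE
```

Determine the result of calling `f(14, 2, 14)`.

LOAD_CONST → push 11. Stack: [11]
STORE_FAST r → r=11. Stack: []
LOAD_FAST_LOAD_FAST b,c → push 2,14. Stack: [2, 14]
BINARY_OP + → 2 + 14 = 16. Stack: [16]
STORE_FAST r → r=16. Stack: []
LOAD_FAST_LOAD_FAST r,c → push 16,14. Stack: [16, 14]
BINARY_OP * → 16 * 14 = 224. Stack: [224]
STORE_FAST z → z=224. Stack: []
LOAD_FAST z → push 224. Stack: [224]
LOAD_CONST → push 8. Stack: [224, 8]
BINARY_OP + → 224 + 8 = 232. Stack: [232]
STORE_FAST m → m=232. Stack: []
LOAD_FAST_LOAD_FAST a,r → push 14,16. Stack: [14, 16]
BINARY_OP + → 14 + 16 = 30. Stack: [30]
LOAD_FAST_LOAD_FAST z,r → push 224,16. Stack: [30, 224, 16]
BINARY_OP * → 224 * 16 = 3584. Stack: [30, 3584]
BINARY_OP * → 30 * 3584 = 107520. Stack: [107520]
STORE_FAST t → t=107520. Stack: []
LOAD_FAST t → push 107520. Stack: [107520]
RETURN_VALUE → return 107520.

107520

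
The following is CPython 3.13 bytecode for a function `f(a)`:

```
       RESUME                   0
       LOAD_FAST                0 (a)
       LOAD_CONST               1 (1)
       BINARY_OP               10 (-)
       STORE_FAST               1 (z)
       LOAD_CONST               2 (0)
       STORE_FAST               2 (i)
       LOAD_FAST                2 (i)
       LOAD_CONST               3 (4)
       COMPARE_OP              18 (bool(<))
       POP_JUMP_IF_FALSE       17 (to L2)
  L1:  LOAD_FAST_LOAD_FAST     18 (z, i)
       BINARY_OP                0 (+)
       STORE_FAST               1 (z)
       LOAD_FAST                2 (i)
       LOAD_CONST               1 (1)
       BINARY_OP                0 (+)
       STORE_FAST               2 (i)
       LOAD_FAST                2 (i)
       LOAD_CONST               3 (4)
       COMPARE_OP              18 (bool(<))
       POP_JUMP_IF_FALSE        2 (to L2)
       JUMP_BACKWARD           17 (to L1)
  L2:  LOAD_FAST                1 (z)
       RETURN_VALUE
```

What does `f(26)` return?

LOAD_FAST a → push 26. Stack: [26]
LOAD_CONST → push 1. Stack: [26, 1]
BINARY_OP - → 26 - 1 = 25. Stack: [25]
STORE_FAST z → z=25. Stack: []
LOAD_CONST → push 0. Stack: [0]
STORE_FAST i → i=0. Stack: []
LOAD_FAST i → push 0. Stack: [0]
LOAD_CONST → push 4. Stack: [0, 4]
COMPARE_OP bool(<) → 0 vs 4 = True. Stack: [True]
POP_JUMP_IF_FALSE → pop True; no jump. Stack: []
LOAD_FAST_LOAD_FAST z,i → push 25,0. Stack: [25, 0]
BINARY_OP + → 25 + 0 = 25. Stack: [25]
STORE_FAST z → z=25. Stack: []
LOAD_FAST i → push 0. Stack: [0]
LOAD_CONST → push 1. Stack: [0, 1]
BINARY_OP + → 0 + 1 = 1. Stack: [1]
STORE_FAST i → i=1. Stack: []
LOAD_FAST i → push 1. Stack: [1]
LOAD_CONST → push 4. Stack: [1, 4]
COMPARE_OP bool(<) → 1 vs 4 = True. Stack: [True]
POP_JUMP_IF_FALSE → pop True; no jump. Stack: []
LOAD_FAST_LOAD_FAST z,i → push 25,1. Stack: [25, 1]
BINARY_OP + → 25 + 1 = 26. Stack: [26]
STORE_FAST z → z=26. Stack: []
LOAD_FAST i → push 1. Stack: [1]
LOAD_CONST → push 1. Stack: [1, 1]
BINARY_OP + → 1 + 1 = 2. Stack: [2]
STORE_FAST i → i=2. Stack: []
LOAD_FAST i → push 2. Stack: [2]
LOAD_CONST → push 4. Stack: [2, 4]
COMPARE_OP bool(<) → 2 vs 4 = True. Stack: [True]
POP_JUMP_IF_FALSE → pop True; no jump. Stack: []
LOAD_FAST_LOAD_FAST z,i → push 26,2. Stack: [26, 2]
BINARY_OP + → 26 + 2 = 28. Stack: [28]
STORE_FAST z → z=28. Stack: []
LOAD_FAST i → push 2. Stack: [2]
LOAD_CONST → push 1. Stack: [2, 1]
BINARY_OP + → 2 + 1 = 3. Stack: [3]
STORE_FAST i → i=3. Stack: []
LOAD_FAST i → push 3. Stack: [3]
LOAD_CONST → push 4. Stack: [3, 4]
COMPARE_OP bool(<) → 3 vs 4 = True. Stack: [True]
POP_JUMP_IF_FALSE → pop True; no jump. Stack: []
LOAD_FAST_LOAD_FAST z,i → push 28,3. Stack: [28, 3]
BINARY_OP + → 28 + 3 = 31. Stack: [31]
STORE_FAST z → z=31. Stack: []
LOAD_FAST i → push 3. Stack: [3]
LOAD_CONST → push 1. Stack: [3, 1]
BINARY_OP + → 3 + 1 = 4. Stack: [4]
STORE_FAST i → i=4. Stack: []
LOAD_FAST i → push 4. Stack: [4]
LOAD_CONST → push 4. Stack: [4, 4]
COMPARE_OP bool(<) → 4 vs 4 = False. Stack: [False]
POP_JUMP_IF_FALSE → pop False; jump. Stack: []
LOAD_FAST z → push 31. Stack: [31]
RETURN_VALUE → return 31.

31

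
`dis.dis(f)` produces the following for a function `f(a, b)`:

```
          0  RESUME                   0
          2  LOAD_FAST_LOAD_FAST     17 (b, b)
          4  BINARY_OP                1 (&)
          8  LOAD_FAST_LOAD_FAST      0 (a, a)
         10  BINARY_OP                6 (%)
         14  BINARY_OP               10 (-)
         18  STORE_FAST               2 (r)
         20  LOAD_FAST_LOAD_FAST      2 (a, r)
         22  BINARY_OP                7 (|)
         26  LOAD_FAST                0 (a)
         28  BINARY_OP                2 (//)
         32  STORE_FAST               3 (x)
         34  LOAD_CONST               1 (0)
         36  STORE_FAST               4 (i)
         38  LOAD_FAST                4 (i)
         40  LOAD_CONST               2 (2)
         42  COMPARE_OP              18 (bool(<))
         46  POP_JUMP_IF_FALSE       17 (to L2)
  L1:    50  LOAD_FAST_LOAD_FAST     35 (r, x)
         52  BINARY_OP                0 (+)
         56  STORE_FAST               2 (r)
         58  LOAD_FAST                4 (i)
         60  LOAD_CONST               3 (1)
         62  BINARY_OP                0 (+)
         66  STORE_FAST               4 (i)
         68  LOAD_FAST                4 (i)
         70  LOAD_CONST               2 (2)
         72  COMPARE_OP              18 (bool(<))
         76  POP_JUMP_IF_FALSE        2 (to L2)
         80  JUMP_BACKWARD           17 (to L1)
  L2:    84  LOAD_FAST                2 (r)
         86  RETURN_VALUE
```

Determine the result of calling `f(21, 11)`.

13

LOAD_FAST_LOAD_FAST b,b → push 11,11. Stack: [11, 11]
BINARY_OP & → 11 & 11 = 11. Stack: [11]
LOAD_FAST_LOAD_FAST a,a → push 21,21. Stack: [11, 21, 21]
BINARY_OP % → 21 % 21 = 0. Stack: [11, 0]
BINARY_OP - → 11 - 0 = 11. Stack: [11]
STORE_FAST r → r=11. Stack: []
LOAD_FAST_LOAD_FAST a,r → push 21,11. Stack: [21, 11]
BINARY_OP | → 21 | 11 = 31. Stack: [31]
LOAD_FAST a → push 21. Stack: [31, 21]
BINARY_OP // → 31 // 21 = 1. Stack: [1]
STORE_FAST x → x=1. Stack: []
LOAD_CONST → push 0. Stack: [0]
STORE_FAST i → i=0. Stack: []
LOAD_FAST i → push 0. Stack: [0]
LOAD_CONST → push 2. Stack: [0, 2]
COMPARE_OP bool(<) → 0 vs 2 = True. Stack: [True]
POP_JUMP_IF_FALSE → pop True; no jump. Stack: []
LOAD_FAST_LOAD_FAST r,x → push 11,1. Stack: [11, 1]
BINARY_OP + → 11 + 1 = 12. Stack: [12]
STORE_FAST r → r=12. Stack: []
LOAD_FAST i → push 0. Stack: [0]
LOAD_CONST → push 1. Stack: [0, 1]
BINARY_OP + → 0 + 1 = 1. Stack: [1]
STORE_FAST i → i=1. Stack: []
LOAD_FAST i → push 1. Stack: [1]
LOAD_CONST → push 2. Stack: [1, 2]
COMPARE_OP bool(<) → 1 vs 2 = True. Stack: [True]
POP_JUMP_IF_FALSE → pop True; no jump. Stack: []
LOAD_FAST_LOAD_FAST r,x → push 12,1. Stack: [12, 1]
BINARY_OP + → 12 + 1 = 13. Stack: [13]
STORE_FAST r → r=13. Stack: []
LOAD_FAST i → push 1. Stack: [1]
LOAD_CONST → push 1. Stack: [1, 1]
BINARY_OP + → 1 + 1 = 2. Stack: [2]
STORE_FAST i → i=2. Stack: []
LOAD_FAST i → push 2. Stack: [2]
LOAD_CONST → push 2. Stack: [2, 2]
COMPARE_OP bool(<) → 2 vs 2 = False. Stack: [False]
POP_JUMP_IF_FALSE → pop False; jump. Stack: []
LOAD_FAST r → push 13. Stack: [13]
RETURN_VALUE → return 13.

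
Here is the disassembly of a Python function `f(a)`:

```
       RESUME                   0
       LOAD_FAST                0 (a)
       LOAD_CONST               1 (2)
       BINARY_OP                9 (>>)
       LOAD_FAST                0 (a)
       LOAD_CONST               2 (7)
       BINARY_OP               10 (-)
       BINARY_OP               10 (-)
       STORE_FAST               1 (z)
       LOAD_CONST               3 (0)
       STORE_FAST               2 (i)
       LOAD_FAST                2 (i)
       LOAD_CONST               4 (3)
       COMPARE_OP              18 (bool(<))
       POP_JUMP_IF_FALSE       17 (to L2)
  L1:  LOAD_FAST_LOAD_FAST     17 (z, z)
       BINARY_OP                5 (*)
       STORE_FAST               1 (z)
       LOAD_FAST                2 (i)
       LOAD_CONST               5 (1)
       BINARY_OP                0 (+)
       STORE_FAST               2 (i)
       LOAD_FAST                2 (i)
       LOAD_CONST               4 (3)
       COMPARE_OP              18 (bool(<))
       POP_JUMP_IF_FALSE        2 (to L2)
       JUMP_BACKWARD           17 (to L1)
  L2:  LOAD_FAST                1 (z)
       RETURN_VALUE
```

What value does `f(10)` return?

LOAD_FAST a → push 10. Stack: [10]
LOAD_CONST → push 2. Stack: [10, 2]
BINARY_OP >> → 10 >> 2 = 2. Stack: [2]
LOAD_FAST a → push 10. Stack: [2, 10]
LOAD_CONST → push 7. Stack: [2, 10, 7]
BINARY_OP - → 10 - 7 = 3. Stack: [2, 3]
BINARY_OP - → 2 - 3 = -1. Stack: [-1]
STORE_FAST z → z=-1. Stack: []
LOAD_CONST → push 0. Stack: [0]
STORE_FAST i → i=0. Stack: []
LOAD_FAST i → push 0. Stack: [0]
LOAD_CONST → push 3. Stack: [0, 3]
COMPARE_OP bool(<) → 0 vs 3 = True. Stack: [True]
POP_JUMP_IF_FALSE → pop True; no jump. Stack: []
LOAD_FAST_LOAD_FAST z,z → push -1,-1. Stack: [-1, -1]
BINARY_OP * → -1 * -1 = 1. Stack: [1]
STORE_FAST z → z=1. Stack: []
LOAD_FAST i → push 0. Stack: [0]
LOAD_CONST → push 1. Stack: [0, 1]
BINARY_OP + → 0 + 1 = 1. Stack: [1]
STORE_FAST i → i=1. Stack: []
LOAD_FAST i → push 1. Stack: [1]
LOAD_CONST → push 3. Stack: [1, 3]
COMPARE_OP bool(<) → 1 vs 3 = True. Stack: [True]
POP_JUMP_IF_FALSE → pop True; no jump. Stack: []
LOAD_FAST_LOAD_FAST z,z → push 1,1. Stack: [1, 1]
BINARY_OP * → 1 * 1 = 1. Stack: [1]
STORE_FAST z → z=1. Stack: []
LOAD_FAST i → push 1. Stack: [1]
LOAD_CONST → push 1. Stack: [1, 1]
BINARY_OP + → 1 + 1 = 2. Stack: [2]
STORE_FAST i → i=2. Stack: []
LOAD_FAST i → push 2. Stack: [2]
LOAD_CONST → push 3. Stack: [2, 3]
COMPARE_OP bool(<) → 2 vs 3 = True. Stack: [True]
POP_JUMP_IF_FALSE → pop True; no jump. Stack: []
LOAD_FAST_LOAD_FAST z,z → push 1,1. Stack: [1, 1]
BINARY_OP * → 1 * 1 = 1. Stack: [1]
STORE_FAST z → z=1. Stack: []
LOAD_FAST i → push 2. Stack: [2]
LOAD_CONST → push 1. Stack: [2, 1]
BINARY_OP + → 2 + 1 = 3. Stack: [3]
STORE_FAST i → i=3. Stack: []
LOAD_FAST i → push 3. Stack: [3]
LOAD_CONST → push 3. Stack: [3, 3]
COMPARE_OP bool(<) → 3 vs 3 = False. Stack: [False]
POP_JUMP_IF_FALSE → pop False; jump. Stack: []
LOAD_FAST z → push 1. Stack: [1]
RETURN_VALUE → return 1.

1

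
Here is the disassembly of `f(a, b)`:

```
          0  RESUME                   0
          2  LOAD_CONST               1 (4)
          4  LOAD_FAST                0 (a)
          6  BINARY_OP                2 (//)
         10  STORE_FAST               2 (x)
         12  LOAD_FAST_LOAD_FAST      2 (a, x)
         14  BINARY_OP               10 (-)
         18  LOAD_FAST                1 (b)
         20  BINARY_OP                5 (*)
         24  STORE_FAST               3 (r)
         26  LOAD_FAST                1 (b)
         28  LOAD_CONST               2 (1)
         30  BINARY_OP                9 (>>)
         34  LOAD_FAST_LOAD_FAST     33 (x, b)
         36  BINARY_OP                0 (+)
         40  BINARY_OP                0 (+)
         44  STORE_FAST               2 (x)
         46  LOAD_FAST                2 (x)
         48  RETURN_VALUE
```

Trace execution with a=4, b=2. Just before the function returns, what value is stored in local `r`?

6

LOAD_CONST → push 4. Stack: [4]
LOAD_FAST a → push 4. Stack: [4, 4]
BINARY_OP // → 4 // 4 = 1. Stack: [1]
STORE_FAST x → x=1. Stack: []
LOAD_FAST_LOAD_FAST a,x → push 4,1. Stack: [4, 1]
BINARY_OP - → 4 - 1 = 3. Stack: [3]
LOAD_FAST b → push 2. Stack: [3, 2]
BINARY_OP * → 3 * 2 = 6. Stack: [6]
STORE_FAST r → r=6. Stack: []
LOAD_FAST b → push 2. Stack: [2]
LOAD_CONST → push 1. Stack: [2, 1]
BINARY_OP >> → 2 >> 1 = 1. Stack: [1]
LOAD_FAST_LOAD_FAST x,b → push 1,2. Stack: [1, 1, 2]
BINARY_OP + → 1 + 2 = 3. Stack: [1, 3]
BINARY_OP + → 1 + 3 = 4. Stack: [4]
STORE_FAST x → x=4. Stack: []
LOAD_FAST x → push 4. Stack: [4]
RETURN_VALUE → return 4.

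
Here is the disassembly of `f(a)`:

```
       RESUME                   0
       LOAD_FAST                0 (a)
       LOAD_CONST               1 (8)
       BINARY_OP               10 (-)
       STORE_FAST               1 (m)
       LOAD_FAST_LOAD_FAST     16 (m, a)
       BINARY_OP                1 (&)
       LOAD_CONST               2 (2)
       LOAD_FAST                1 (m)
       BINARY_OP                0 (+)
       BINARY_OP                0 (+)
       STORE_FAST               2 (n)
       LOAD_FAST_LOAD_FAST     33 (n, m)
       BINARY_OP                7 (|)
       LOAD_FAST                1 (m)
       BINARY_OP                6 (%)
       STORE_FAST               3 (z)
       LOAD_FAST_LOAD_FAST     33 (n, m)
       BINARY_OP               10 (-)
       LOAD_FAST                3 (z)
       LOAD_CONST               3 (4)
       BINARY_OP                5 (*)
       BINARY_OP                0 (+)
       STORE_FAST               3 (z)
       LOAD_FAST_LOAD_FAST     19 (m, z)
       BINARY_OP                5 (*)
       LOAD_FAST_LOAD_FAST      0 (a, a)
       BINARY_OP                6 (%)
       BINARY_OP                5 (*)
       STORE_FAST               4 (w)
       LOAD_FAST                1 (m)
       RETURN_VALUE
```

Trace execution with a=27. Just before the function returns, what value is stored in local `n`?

LOAD_FAST a → push 27. Stack: [27]
LOAD_CONST → push 8. Stack: [27, 8]
BINARY_OP - → 27 - 8 = 19. Stack: [19]
STORE_FAST m → m=19. Stack: []
LOAD_FAST_LOAD_FAST m,a → push 19,27. Stack: [19, 27]
BINARY_OP & → 19 & 27 = 19. Stack: [19]
LOAD_CONST → push 2. Stack: [19, 2]
LOAD_FAST m → push 19. Stack: [19, 2, 19]
BINARY_OP + → 2 + 19 = 21. Stack: [19, 21]
BINARY_OP + → 19 + 21 = 40. Stack: [40]
STORE_FAST n → n=40. Stack: []
LOAD_FAST_LOAD_FAST n,m → push 40,19. Stack: [40, 19]
BINARY_OP | → 40 | 19 = 59. Stack: [59]
LOAD_FAST m → push 19. Stack: [59, 19]
BINARY_OP % → 59 % 19 = 2. Stack: [2]
STORE_FAST z → z=2. Stack: []
LOAD_FAST_LOAD_FAST n,m → push 40,19. Stack: [40, 19]
BINARY_OP - → 40 - 19 = 21. Stack: [21]
LOAD_FAST z → push 2. Stack: [21, 2]
LOAD_CONST → push 4. Stack: [21, 2, 4]
BINARY_OP * → 2 * 4 = 8. Stack: [21, 8]
BINARY_OP + → 21 + 8 = 29. Stack: [29]
STORE_FAST z → z=29. Stack: []
LOAD_FAST_LOAD_FAST m,z → push 19,29. Stack: [19, 29]
BINARY_OP * → 19 * 29 = 551. Stack: [551]
LOAD_FAST_LOAD_FAST a,a → push 27,27. Stack: [551, 27, 27]
BINARY_OP % → 27 % 27 = 0. Stack: [551, 0]
BINARY_OP * → 551 * 0 = 0. Stack: [0]
STORE_FAST w → w=0. Stack: []
LOAD_FAST m → push 19. Stack: [19]
RETURN_VALUE → return 19.

40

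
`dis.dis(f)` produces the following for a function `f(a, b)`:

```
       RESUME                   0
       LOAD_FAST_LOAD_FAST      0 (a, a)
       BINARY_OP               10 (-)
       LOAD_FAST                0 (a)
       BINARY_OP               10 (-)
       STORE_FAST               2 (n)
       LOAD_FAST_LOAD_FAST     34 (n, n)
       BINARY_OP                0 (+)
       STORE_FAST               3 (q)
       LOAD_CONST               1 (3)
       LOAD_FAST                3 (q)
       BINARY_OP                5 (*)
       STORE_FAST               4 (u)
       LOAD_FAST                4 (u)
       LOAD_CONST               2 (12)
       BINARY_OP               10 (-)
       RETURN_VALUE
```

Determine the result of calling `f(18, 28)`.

-120

LOAD_FAST_LOAD_FAST a,a → push 18,18. Stack: [18, 18]
BINARY_OP - → 18 - 18 = 0. Stack: [0]
LOAD_FAST a → push 18. Stack: [0, 18]
BINARY_OP - → 0 - 18 = -18. Stack: [-18]
STORE_FAST n → n=-18. Stack: []
LOAD_FAST_LOAD_FAST n,n → push -18,-18. Stack: [-18, -18]
BINARY_OP + → -18 + -18 = -36. Stack: [-36]
STORE_FAST q → q=-36. Stack: []
LOAD_CONST → push 3. Stack: [3]
LOAD_FAST q → push -36. Stack: [3, -36]
BINARY_OP * → 3 * -36 = -108. Stack: [-108]
STORE_FAST u → u=-108. Stack: []
LOAD_FAST u → push -108. Stack: [-108]
LOAD_CONST → push 12. Stack: [-108, 12]
BINARY_OP - → -108 - 12 = -120. Stack: [-120]
RETURN_VALUE → return -120.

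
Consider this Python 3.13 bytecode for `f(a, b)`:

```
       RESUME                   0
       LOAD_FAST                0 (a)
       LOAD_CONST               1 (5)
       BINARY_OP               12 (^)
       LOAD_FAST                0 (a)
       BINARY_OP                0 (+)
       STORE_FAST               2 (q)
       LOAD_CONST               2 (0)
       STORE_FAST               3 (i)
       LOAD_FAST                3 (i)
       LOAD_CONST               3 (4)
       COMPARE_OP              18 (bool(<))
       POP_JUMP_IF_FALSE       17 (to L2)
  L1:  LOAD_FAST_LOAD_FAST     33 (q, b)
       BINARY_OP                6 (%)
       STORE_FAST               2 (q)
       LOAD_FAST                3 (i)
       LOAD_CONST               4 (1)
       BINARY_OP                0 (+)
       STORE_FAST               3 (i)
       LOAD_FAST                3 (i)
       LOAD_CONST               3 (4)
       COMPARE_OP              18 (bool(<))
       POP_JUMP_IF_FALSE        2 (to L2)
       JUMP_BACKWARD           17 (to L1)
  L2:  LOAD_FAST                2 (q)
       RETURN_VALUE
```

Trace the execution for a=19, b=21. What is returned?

LOAD_FAST a → push 19. Stack: [19]
LOAD_CONST → push 5. Stack: [19, 5]
BINARY_OP ^ → 19 ^ 5 = 22. Stack: [22]
LOAD_FAST a → push 19. Stack: [22, 19]
BINARY_OP + → 22 + 19 = 41. Stack: [41]
STORE_FAST q → q=41. Stack: []
LOAD_CONST → push 0. Stack: [0]
STORE_FAST i → i=0. Stack: []
LOAD_FAST i → push 0. Stack: [0]
LOAD_CONST → push 4. Stack: [0, 4]
COMPARE_OP bool(<) → 0 vs 4 = True. Stack: [True]
POP_JUMP_IF_FALSE → pop True; no jump. Stack: []
LOAD_FAST_LOAD_FAST q,b → push 41,21. Stack: [41, 21]
BINARY_OP % → 41 % 21 = 20. Stack: [20]
STORE_FAST q → q=20. Stack: []
LOAD_FAST i → push 0. Stack: [0]
LOAD_CONST → push 1. Stack: [0, 1]
BINARY_OP + → 0 + 1 = 1. Stack: [1]
STORE_FAST i → i=1. Stack: []
LOAD_FAST i → push 1. Stack: [1]
LOAD_CONST → push 4. Stack: [1, 4]
COMPARE_OP bool(<) → 1 vs 4 = True. Stack: [True]
POP_JUMP_IF_FALSE → pop True; no jump. Stack: []
LOAD_FAST_LOAD_FAST q,b → push 20,21. Stack: [20, 21]
BINARY_OP % → 20 % 21 = 20. Stack: [20]
STORE_FAST q → q=20. Stack: []
LOAD_FAST i → push 1. Stack: [1]
LOAD_CONST → push 1. Stack: [1, 1]
BINARY_OP + → 1 + 1 = 2. Stack: [2]
STORE_FAST i → i=2. Stack: []
LOAD_FAST i → push 2. Stack: [2]
LOAD_CONST → push 4. Stack: [2, 4]
COMPARE_OP bool(<) → 2 vs 4 = True. Stack: [True]
POP_JUMP_IF_FALSE → pop True; no jump. Stack: []
LOAD_FAST_LOAD_FAST q,b → push 20,21. Stack: [20, 21]
BINARY_OP % → 20 % 21 = 20. Stack: [20]
STORE_FAST q → q=20. Stack: []
LOAD_FAST i → push 2. Stack: [2]
LOAD_CONST → push 1. Stack: [2, 1]
BINARY_OP + → 2 + 1 = 3. Stack: [3]
STORE_FAST i → i=3. Stack: []
LOAD_FAST i → push 3. Stack: [3]
LOAD_CONST → push 4. Stack: [3, 4]
COMPARE_OP bool(<) → 3 vs 4 = True. Stack: [True]
POP_JUMP_IF_FALSE → pop True; no jump. Stack: []
LOAD_FAST_LOAD_FAST q,b → push 20,21. Stack: [20, 21]
BINARY_OP % → 20 % 21 = 20. Stack: [20]
STORE_FAST q → q=20. Stack: []
LOAD_FAST i → push 3. Stack: [3]
LOAD_CONST → push 1. Stack: [3, 1]
BINARY_OP + → 3 + 1 = 4. Stack: [4]
STORE_FAST i → i=4. Stack: []
LOAD_FAST i → push 4. Stack: [4]
LOAD_CONST → push 4. Stack: [4, 4]
COMPARE_OP bool(<) → 4 vs 4 = False. Stack: [False]
POP_JUMP_IF_FALSE → pop False; jump. Stack: []
LOAD_FAST q → push 20. Stack: [20]
RETURN_VALUE → return 20.

20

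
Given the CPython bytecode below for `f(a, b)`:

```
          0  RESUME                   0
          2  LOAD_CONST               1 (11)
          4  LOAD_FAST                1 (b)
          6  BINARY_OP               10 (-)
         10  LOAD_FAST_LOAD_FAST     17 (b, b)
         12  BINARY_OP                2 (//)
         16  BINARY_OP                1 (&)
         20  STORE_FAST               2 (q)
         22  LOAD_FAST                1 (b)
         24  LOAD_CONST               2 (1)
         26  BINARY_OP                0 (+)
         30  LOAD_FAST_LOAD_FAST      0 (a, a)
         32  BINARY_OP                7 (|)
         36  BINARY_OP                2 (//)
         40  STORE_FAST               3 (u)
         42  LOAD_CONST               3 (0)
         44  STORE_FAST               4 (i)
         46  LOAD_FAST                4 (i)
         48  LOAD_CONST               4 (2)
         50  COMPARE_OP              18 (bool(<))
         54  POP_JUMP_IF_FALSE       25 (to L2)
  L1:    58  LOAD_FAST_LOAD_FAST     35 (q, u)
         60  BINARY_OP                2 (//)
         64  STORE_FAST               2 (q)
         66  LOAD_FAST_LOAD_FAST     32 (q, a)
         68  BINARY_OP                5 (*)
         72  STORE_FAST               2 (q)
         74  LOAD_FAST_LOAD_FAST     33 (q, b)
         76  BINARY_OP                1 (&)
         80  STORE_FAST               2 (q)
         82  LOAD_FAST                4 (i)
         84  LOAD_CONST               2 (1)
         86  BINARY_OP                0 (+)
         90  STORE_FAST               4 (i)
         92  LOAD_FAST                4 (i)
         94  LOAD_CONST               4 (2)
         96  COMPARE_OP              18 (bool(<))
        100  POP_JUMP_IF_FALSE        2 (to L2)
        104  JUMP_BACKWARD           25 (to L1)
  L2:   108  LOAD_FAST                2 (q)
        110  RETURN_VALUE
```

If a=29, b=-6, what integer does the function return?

866

LOAD_CONST → push 11. Stack: [11]
LOAD_FAST b → push -6. Stack: [11, -6]
BINARY_OP - → 11 - -6 = 17. Stack: [17]
LOAD_FAST_LOAD_FAST b,b → push -6,-6. Stack: [17, -6, -6]
BINARY_OP // → -6 // -6 = 1. Stack: [17, 1]
BINARY_OP & → 17 & 1 = 1. Stack: [1]
STORE_FAST q → q=1. Stack: []
LOAD_FAST b → push -6. Stack: [-6]
LOAD_CONST → push 1. Stack: [-6, 1]
BINARY_OP + → -6 + 1 = -5. Stack: [-5]
LOAD_FAST_LOAD_FAST a,a → push 29,29. Stack: [-5, 29, 29]
BINARY_OP | → 29 | 29 = 29. Stack: [-5, 29]
BINARY_OP // → -5 // 29 = -1. Stack: [-1]
STORE_FAST u → u=-1. Stack: []
LOAD_CONST → push 0. Stack: [0]
STORE_FAST i → i=0. Stack: []
LOAD_FAST i → push 0. Stack: [0]
LOAD_CONST → push 2. Stack: [0, 2]
COMPARE_OP bool(<) → 0 vs 2 = True. Stack: [True]
POP_JUMP_IF_FALSE → pop True; no jump. Stack: []
LOAD_FAST_LOAD_FAST q,u → push 1,-1. Stack: [1, -1]
BINARY_OP // → 1 // -1 = -1. Stack: [-1]
STORE_FAST q → q=-1. Stack: []
LOAD_FAST_LOAD_FAST q,a → push -1,29. Stack: [-1, 29]
BINARY_OP * → -1 * 29 = -29. Stack: [-29]
STORE_FAST q → q=-29. Stack: []
LOAD_FAST_LOAD_FAST q,b → push -29,-6. Stack: [-29, -6]
BINARY_OP & → -29 & -6 = -30. Stack: [-30]
STORE_FAST q → q=-30. Stack: []
LOAD_FAST i → push 0. Stack: [0]
LOAD_CONST → push 1. Stack: [0, 1]
BINARY_OP + → 0 + 1 = 1. Stack: [1]
STORE_FAST i → i=1. Stack: []
LOAD_FAST i → push 1. Stack: [1]
LOAD_CONST → push 2. Stack: [1, 2]
COMPARE_OP bool(<) → 1 vs 2 = True. Stack: [True]
POP_JUMP_IF_FALSE → pop True; no jump. Stack: []
LOAD_FAST_LOAD_FAST q,u → push -30,-1. Stack: [-30, -1]
BINARY_OP // → -30 // -1 = 30. Stack: [30]
STORE_FAST q → q=30. Stack: []
LOAD_FAST_LOAD_FAST q,a → push 30,29. Stack: [30, 29]
BINARY_OP * → 30 * 29 = 870. Stack: [870]
STORE_FAST q → q=870. Stack: []
LOAD_FAST_LOAD_FAST q,b → push 870,-6. Stack: [870, -6]
BINARY_OP & → 870 & -6 = 866. Stack: [866]
STORE_FAST q → q=866. Stack: []
LOAD_FAST i → push 1. Stack: [1]
LOAD_CONST → push 1. Stack: [1, 1]
BINARY_OP + → 1 + 1 = 2. Stack: [2]
STORE_FAST i → i=2. Stack: []
LOAD_FAST i → push 2. Stack: [2]
LOAD_CONST → push 2. Stack: [2, 2]
COMPARE_OP bool(<) → 2 vs 2 = False. Stack: [False]
POP_JUMP_IF_FALSE → pop False; jump. Stack: []
LOAD_FAST q → push 866. Stack: [866]
RETURN_VALUE → return 866.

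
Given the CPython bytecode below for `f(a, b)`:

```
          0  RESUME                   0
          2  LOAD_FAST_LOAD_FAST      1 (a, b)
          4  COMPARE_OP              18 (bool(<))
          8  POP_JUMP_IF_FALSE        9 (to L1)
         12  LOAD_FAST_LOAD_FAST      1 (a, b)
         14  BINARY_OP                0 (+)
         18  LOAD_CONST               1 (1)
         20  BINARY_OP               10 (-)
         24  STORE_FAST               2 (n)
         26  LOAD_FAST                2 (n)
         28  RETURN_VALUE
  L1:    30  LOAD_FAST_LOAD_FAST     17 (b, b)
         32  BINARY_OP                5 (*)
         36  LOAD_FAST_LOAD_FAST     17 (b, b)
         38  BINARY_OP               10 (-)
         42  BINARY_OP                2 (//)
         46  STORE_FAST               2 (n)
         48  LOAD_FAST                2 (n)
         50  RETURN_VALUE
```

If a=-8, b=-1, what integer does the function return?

LOAD_FAST_LOAD_FAST a,b → push -8,-1. Stack: [-8, -1]
COMPARE_OP bool(<) → -8 vs -1 = True. Stack: [True]
POP_JUMP_IF_FALSE → pop True; no jump. Stack: []
LOAD_FAST_LOAD_FAST a,b → push -8,-1. Stack: [-8, -1]
BINARY_OP + → -8 + -1 = -9. Stack: [-9]
LOAD_CONST → push 1. Stack: [-9, 1]
BINARY_OP - → -9 - 1 = -10. Stack: [-10]
STORE_FAST n → n=-10. Stack: []
LOAD_FAST n → push -10. Stack: [-10]
RETURN_VALUE → return -10.

-10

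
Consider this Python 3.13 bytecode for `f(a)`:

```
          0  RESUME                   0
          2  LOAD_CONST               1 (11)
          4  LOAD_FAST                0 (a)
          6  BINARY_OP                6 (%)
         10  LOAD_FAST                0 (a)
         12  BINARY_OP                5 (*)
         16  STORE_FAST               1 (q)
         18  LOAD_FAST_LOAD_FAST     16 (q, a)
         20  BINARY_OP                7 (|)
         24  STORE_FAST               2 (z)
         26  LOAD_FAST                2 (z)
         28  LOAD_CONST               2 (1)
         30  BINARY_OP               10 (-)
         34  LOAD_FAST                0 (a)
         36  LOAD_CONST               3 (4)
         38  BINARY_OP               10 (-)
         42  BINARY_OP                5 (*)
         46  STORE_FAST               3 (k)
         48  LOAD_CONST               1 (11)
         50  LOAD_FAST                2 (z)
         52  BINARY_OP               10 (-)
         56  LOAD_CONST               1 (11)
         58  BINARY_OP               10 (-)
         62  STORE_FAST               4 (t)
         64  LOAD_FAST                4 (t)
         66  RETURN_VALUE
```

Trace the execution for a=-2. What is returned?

LOAD_CONST → push 11. Stack: [11]
LOAD_FAST a → push -2. Stack: [11, -2]
BINARY_OP % → 11 % -2 = -1. Stack: [-1]
LOAD_FAST a → push -2. Stack: [-1, -2]
BINARY_OP * → -1 * -2 = 2. Stack: [2]
STORE_FAST q → q=2. Stack: []
LOAD_FAST_LOAD_FAST q,a → push 2,-2. Stack: [2, -2]
BINARY_OP | → 2 | -2 = -2. Stack: [-2]
STORE_FAST z → z=-2. Stack: []
LOAD_FAST z → push -2. Stack: [-2]
LOAD_CONST → push 1. Stack: [-2, 1]
BINARY_OP - → -2 - 1 = -3. Stack: [-3]
LOAD_FAST a → push -2. Stack: [-3, -2]
LOAD_CONST → push 4. Stack: [-3, -2, 4]
BINARY_OP - → -2 - 4 = -6. Stack: [-3, -6]
BINARY_OP * → -3 * -6 = 18. Stack: [18]
STORE_FAST k → k=18. Stack: []
LOAD_CONST → push 11. Stack: [11]
LOAD_FAST z → push -2. Stack: [11, -2]
BINARY_OP - → 11 - -2 = 13. Stack: [13]
LOAD_CONST → push 11. Stack: [13, 11]
BINARY_OP - → 13 - 11 = 2. Stack: [2]
STORE_FAST t → t=2. Stack: []
LOAD_FAST t → push 2. Stack: [2]
RETURN_VALUE → return 2.

2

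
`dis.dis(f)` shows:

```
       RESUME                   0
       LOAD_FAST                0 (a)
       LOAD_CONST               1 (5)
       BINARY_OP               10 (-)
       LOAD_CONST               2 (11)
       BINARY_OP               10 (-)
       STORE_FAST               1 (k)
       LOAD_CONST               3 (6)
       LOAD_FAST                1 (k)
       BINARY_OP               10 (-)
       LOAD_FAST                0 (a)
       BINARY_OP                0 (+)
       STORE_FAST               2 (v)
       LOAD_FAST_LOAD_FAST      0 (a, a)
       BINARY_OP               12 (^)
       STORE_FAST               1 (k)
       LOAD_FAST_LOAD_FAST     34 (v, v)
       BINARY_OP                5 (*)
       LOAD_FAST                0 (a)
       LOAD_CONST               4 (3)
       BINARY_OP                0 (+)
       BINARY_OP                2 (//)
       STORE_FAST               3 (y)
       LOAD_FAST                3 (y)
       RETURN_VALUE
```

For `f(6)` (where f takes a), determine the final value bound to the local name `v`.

22

LOAD_FAST a → push 6. Stack: [6]
LOAD_CONST → push 5. Stack: [6, 5]
BINARY_OP - → 6 - 5 = 1. Stack: [1]
LOAD_CONST → push 11. Stack: [1, 11]
BINARY_OP - → 1 - 11 = -10. Stack: [-10]
STORE_FAST k → k=-10. Stack: []
LOAD_CONST → push 6. Stack: [6]
LOAD_FAST k → push -10. Stack: [6, -10]
BINARY_OP - → 6 - -10 = 16. Stack: [16]
LOAD_FAST a → push 6. Stack: [16, 6]
BINARY_OP + → 16 + 6 = 22. Stack: [22]
STORE_FAST v → v=22. Stack: []
LOAD_FAST_LOAD_FAST a,a → push 6,6. Stack: [6, 6]
BINARY_OP ^ → 6 ^ 6 = 0. Stack: [0]
STORE_FAST k → k=0. Stack: []
LOAD_FAST_LOAD_FAST v,v → push 22,22. Stack: [22, 22]
BINARY_OP * → 22 * 22 = 484. Stack: [484]
LOAD_FAST a → push 6. Stack: [484, 6]
LOAD_CONST → push 3. Stack: [484, 6, 3]
BINARY_OP + → 6 + 3 = 9. Stack: [484, 9]
BINARY_OP // → 484 // 9 = 53. Stack: [53]
STORE_FAST y → y=53. Stack: []
LOAD_FAST y → push 53. Stack: [53]
RETURN_VALUE → return 53.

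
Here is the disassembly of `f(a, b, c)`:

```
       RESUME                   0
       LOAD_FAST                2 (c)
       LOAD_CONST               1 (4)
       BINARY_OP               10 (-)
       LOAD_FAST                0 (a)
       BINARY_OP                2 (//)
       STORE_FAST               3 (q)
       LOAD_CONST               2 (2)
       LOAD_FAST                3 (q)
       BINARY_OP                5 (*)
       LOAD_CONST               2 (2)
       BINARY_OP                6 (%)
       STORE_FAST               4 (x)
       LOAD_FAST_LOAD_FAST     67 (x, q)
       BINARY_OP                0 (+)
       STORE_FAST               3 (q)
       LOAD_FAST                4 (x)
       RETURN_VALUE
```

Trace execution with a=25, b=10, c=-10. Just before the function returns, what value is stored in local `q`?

LOAD_FAST c → push -10. Stack: [-10]
LOAD_CONST → push 4. Stack: [-10, 4]
BINARY_OP - → -10 - 4 = -14. Stack: [-14]
LOAD_FAST a → push 25. Stack: [-14, 25]
BINARY_OP // → -14 // 25 = -1. Stack: [-1]
STORE_FAST q → q=-1. Stack: []
LOAD_CONST → push 2. Stack: [2]
LOAD_FAST q → push -1. Stack: [2, -1]
BINARY_OP * → 2 * -1 = -2. Stack: [-2]
LOAD_CONST → push 2. Stack: [-2, 2]
BINARY_OP % → -2 % 2 = 0. Stack: [0]
STORE_FAST x → x=0. Stack: []
LOAD_FAST_LOAD_FAST x,q → push 0,-1. Stack: [0, -1]
BINARY_OP + → 0 + -1 = -1. Stack: [-1]
STORE_FAST q → q=-1. Stack: []
LOAD_FAST x → push 0. Stack: [0]
RETURN_VALUE → return 0.

-1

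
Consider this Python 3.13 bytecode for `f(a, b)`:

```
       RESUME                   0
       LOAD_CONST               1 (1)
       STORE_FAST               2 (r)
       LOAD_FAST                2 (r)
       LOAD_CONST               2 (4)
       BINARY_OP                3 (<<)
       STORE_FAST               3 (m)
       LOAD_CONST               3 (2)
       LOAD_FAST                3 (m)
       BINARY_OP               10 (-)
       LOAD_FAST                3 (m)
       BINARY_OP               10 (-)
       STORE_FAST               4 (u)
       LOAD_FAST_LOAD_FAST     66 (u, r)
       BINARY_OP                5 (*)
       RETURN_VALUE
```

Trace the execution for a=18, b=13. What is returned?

LOAD_CONST → push 1. Stack: [1]
STORE_FAST r → r=1. Stack: []
LOAD_FAST r → push 1. Stack: [1]
LOAD_CONST → push 4. Stack: [1, 4]
BINARY_OP << → 1 << 4 = 16. Stack: [16]
STORE_FAST m → m=16. Stack: []
LOAD_CONST → push 2. Stack: [2]
LOAD_FAST m → push 16. Stack: [2, 16]
BINARY_OP - → 2 - 16 = -14. Stack: [-14]
LOAD_FAST m → push 16. Stack: [-14, 16]
BINARY_OP - → -14 - 16 = -30. Stack: [-30]
STORE_FAST u → u=-30. Stack: []
LOAD_FAST_LOAD_FAST u,r → push -30,1. Stack: [-30, 1]
BINARY_OP * → -30 * 1 = -30. Stack: [-30]
RETURN_VALUE → return -30.

-30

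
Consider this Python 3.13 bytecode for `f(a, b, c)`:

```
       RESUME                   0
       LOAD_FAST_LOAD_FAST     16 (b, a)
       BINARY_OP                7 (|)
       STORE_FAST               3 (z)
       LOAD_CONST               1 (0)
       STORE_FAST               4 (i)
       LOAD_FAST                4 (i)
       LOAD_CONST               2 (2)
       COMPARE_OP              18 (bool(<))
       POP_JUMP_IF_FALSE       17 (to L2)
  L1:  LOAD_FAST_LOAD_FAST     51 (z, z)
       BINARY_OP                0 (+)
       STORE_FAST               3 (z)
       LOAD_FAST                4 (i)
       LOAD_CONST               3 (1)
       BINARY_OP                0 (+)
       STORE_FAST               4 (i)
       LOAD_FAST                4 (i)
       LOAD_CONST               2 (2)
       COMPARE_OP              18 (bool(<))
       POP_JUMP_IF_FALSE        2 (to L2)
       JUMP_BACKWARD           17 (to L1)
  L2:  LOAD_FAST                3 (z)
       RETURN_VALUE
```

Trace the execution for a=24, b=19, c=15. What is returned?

108

LOAD_FAST_LOAD_FAST b,a → push 19,24. Stack: [19, 24]
BINARY_OP | → 19 | 24 = 27. Stack: [27]
STORE_FAST z → z=27. Stack: []
LOAD_CONST → push 0. Stack: [0]
STORE_FAST i → i=0. Stack: []
LOAD_FAST i → push 0. Stack: [0]
LOAD_CONST → push 2. Stack: [0, 2]
COMPARE_OP bool(<) → 0 vs 2 = True. Stack: [True]
POP_JUMP_IF_FALSE → pop True; no jump. Stack: []
LOAD_FAST_LOAD_FAST z,z → push 27,27. Stack: [27, 27]
BINARY_OP + → 27 + 27 = 54. Stack: [54]
STORE_FAST z → z=54. Stack: []
LOAD_FAST i → push 0. Stack: [0]
LOAD_CONST → push 1. Stack: [0, 1]
BINARY_OP + → 0 + 1 = 1. Stack: [1]
STORE_FAST i → i=1. Stack: []
LOAD_FAST i → push 1. Stack: [1]
LOAD_CONST → push 2. Stack: [1, 2]
COMPARE_OP bool(<) → 1 vs 2 = True. Stack: [True]
POP_JUMP_IF_FALSE → pop True; no jump. Stack: []
LOAD_FAST_LOAD_FAST z,z → push 54,54. Stack: [54, 54]
BINARY_OP + → 54 + 54 = 108. Stack: [108]
STORE_FAST z → z=108. Stack: []
LOAD_FAST i → push 1. Stack: [1]
LOAD_CONST → push 1. Stack: [1, 1]
BINARY_OP + → 1 + 1 = 2. Stack: [2]
STORE_FAST i → i=2. Stack: []
LOAD_FAST i → push 2. Stack: [2]
LOAD_CONST → push 2. Stack: [2, 2]
COMPARE_OP bool(<) → 2 vs 2 = False. Stack: [False]
POP_JUMP_IF_FALSE → pop False; jump. Stack: []
LOAD_FAST z → push 108. Stack: [108]
RETURN_VALUE → return 108.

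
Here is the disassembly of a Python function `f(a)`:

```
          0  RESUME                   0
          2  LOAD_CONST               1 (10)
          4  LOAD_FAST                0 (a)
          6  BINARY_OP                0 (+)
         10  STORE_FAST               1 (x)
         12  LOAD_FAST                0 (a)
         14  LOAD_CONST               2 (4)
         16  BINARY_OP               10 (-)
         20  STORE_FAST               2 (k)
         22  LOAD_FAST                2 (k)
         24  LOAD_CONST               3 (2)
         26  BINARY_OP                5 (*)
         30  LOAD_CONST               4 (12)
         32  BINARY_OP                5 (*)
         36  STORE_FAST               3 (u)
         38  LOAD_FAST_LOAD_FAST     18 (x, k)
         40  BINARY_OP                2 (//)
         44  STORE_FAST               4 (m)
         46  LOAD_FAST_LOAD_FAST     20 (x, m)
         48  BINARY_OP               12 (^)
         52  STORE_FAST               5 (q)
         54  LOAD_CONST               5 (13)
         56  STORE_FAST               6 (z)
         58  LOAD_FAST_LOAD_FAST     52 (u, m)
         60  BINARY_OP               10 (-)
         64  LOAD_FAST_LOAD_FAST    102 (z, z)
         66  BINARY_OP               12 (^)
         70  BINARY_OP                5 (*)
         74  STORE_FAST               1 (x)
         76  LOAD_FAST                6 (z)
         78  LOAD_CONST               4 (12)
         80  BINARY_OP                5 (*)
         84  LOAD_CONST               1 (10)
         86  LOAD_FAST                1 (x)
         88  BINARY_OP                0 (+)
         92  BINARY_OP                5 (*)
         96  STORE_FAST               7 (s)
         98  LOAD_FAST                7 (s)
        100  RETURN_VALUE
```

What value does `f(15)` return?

1560

LOAD_CONST → push 10. Stack: [10]
LOAD_FAST a → push 15. Stack: [10, 15]
BINARY_OP + → 10 + 15 = 25. Stack: [25]
STORE_FAST x → x=25. Stack: []
LOAD_FAST a → push 15. Stack: [15]
LOAD_CONST → push 4. Stack: [15, 4]
BINARY_OP - → 15 - 4 = 11. Stack: [11]
STORE_FAST k → k=11. Stack: []
LOAD_FAST k → push 11. Stack: [11]
LOAD_CONST → push 2. Stack: [11, 2]
BINARY_OP * → 11 * 2 = 22. Stack: [22]
LOAD_CONST → push 12. Stack: [22, 12]
BINARY_OP * → 22 * 12 = 264. Stack: [264]
STORE_FAST u → u=264. Stack: []
LOAD_FAST_LOAD_FAST x,k → push 25,11. Stack: [25, 11]
BINARY_OP // → 25 // 11 = 2. Stack: [2]
STORE_FAST m → m=2. Stack: []
LOAD_FAST_LOAD_FAST x,m → push 25,2. Stack: [25, 2]
BINARY_OP ^ → 25 ^ 2 = 27. Stack: [27]
STORE_FAST q → q=27. Stack: []
LOAD_CONST → push 13. Stack: [13]
STORE_FAST z → z=13. Stack: []
LOAD_FAST_LOAD_FAST u,m → push 264,2. Stack: [264, 2]
BINARY_OP - → 264 - 2 = 262. Stack: [262]
LOAD_FAST_LOAD_FAST z,z → push 13,13. Stack: [262, 13, 13]
BINARY_OP ^ → 13 ^ 13 = 0. Stack: [262, 0]
BINARY_OP * → 262 * 0 = 0. Stack: [0]
STORE_FAST x → x=0. Stack: []
LOAD_FAST z → push 13. Stack: [13]
LOAD_CONST → push 12. Stack: [13, 12]
BINARY_OP * → 13 * 12 = 156. Stack: [156]
LOAD_CONST → push 10. Stack: [156, 10]
LOAD_FAST x → push 0. Stack: [156, 10, 0]
BINARY_OP + → 10 + 0 = 10. Stack: [156, 10]
BINARY_OP * → 156 * 10 = 1560. Stack: [1560]
STORE_FAST s → s=1560. Stack: []
LOAD_FAST s → push 1560. Stack: [1560]
RETURN_VALUE → return 1560.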